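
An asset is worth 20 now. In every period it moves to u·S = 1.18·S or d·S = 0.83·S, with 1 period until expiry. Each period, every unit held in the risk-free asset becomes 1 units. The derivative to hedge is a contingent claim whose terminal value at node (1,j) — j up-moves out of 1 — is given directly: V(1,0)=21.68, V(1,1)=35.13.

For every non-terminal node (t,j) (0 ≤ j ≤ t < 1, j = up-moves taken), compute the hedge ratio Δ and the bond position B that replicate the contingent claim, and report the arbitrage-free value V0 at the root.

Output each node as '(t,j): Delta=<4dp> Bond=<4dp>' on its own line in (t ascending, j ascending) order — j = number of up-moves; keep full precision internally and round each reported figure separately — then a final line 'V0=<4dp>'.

Risk-neutral probability p* = (R−d)/(u−d) = (1−0.83)/(1.18−0.83) = 0.4857.
Terminal values V(1,·): V(1,0)=21.6800, V(1,1)=35.1300
(0,0): S=20.0000. Δ = (V_up−V_dn)/(S_up−S_dn) = (35.1300−21.6800)/(23.6000−16.6000) = 1.9214. V = [p*·35.1300 + (1−p*)·21.6800]/1 = 28.2129. B = V − Δ·S = -10.2157.
The time-0 hedge costs 28.2129, which is the no-arbitrage price.

(0,0): Delta=1.9214 Bond=-10.2157
V0=28.2129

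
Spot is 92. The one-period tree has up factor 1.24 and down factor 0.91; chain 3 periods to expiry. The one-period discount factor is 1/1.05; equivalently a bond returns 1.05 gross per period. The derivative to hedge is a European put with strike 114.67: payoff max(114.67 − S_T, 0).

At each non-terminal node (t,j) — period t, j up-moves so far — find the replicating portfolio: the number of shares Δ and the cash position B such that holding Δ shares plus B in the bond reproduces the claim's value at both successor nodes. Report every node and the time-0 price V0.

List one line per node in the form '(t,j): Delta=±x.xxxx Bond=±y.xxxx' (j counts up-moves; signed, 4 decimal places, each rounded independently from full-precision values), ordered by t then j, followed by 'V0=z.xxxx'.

(0,0): Delta=-0.5438 Bond=64.8687
(1,0): Delta=-0.7944 Bond=89.0920
(1,1): Delta=-0.2942 Bond=39.6395
(2,0): Delta=-1.0000 Bond=109.2095
(2,1): Delta=-0.5896 Bond=72.2899
(2,2): Delta=0.0000 Bond=0.0000
V0=14.8378

The replicating-portfolio and risk-neutral prices coincide; use p* = (1.05−0.91)/(1.24−0.91) = 0.4242 for the latter.
Payoff layer (t=3): V(3,0)=45.3415, V(3,1)=20.2004, V(3,2)=0.0000, V(3,3)=0.0000
Node (2,0) S=76.1852: V=(p*·20.2004+(1−p*)·45.3415)/1.05=33.0243; Δ=(20.2004−45.3415)/(94.4696−69.3285)=-1.0000; B=V−Δ·S=109.2095
Node (2,1) S=103.8128: V=(p*·0.0000+(1−p*)·20.2004)/1.05=11.0767; Δ=(0.0000−20.2004)/(128.7279−94.4696)=-0.5896; B=V−Δ·S=72.2899
Node (2,2) S=141.4592: V=(p*·0.0000+(1−p*)·0.0000)/1.05=0.0000; Δ=(0.0000−0.0000)/(175.4094−128.7279)=0.0000; B=V−Δ·S=0.0000
Node (1,0) S=83.7200: V=(p*·11.0767+(1−p*)·33.0243)/1.05=22.5840; Δ=(11.0767−33.0243)/(103.8128−76.1852)=-0.7944; B=V−Δ·S=89.0920
Node (1,1) S=114.0800: V=(p*·0.0000+(1−p*)·11.0767)/1.05=6.0738; Δ=(0.0000−11.0767)/(141.4592−103.8128)=-0.2942; B=V−Δ·S=39.6395
Node (0,0) S=92.0000: V=(p*·6.0738+(1−p*)·22.5840)/1.05=14.8378; Δ=(6.0738−22.5840)/(114.0800−83.7200)=-0.5438; B=V−Δ·S=64.8687
The time-0 hedge costs 14.8378, which is the no-arbitrage price.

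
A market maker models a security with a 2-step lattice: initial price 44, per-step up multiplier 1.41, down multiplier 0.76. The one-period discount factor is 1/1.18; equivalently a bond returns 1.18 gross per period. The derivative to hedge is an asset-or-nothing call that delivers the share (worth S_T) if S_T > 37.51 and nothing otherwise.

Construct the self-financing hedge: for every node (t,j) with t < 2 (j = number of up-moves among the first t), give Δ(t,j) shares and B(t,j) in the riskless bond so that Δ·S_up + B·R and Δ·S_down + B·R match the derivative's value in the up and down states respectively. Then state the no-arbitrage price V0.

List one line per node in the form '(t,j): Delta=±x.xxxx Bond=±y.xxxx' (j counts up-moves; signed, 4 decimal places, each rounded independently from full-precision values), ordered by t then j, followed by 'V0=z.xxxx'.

Since d<R<u, set p* = (R−d)/(u−d) = 0.6462; price each node as the discounted p*-expectation of its children.
Payoff layer (t=2): V(2,0)=0.0000, V(2,1)=47.1504, V(2,2)=87.4764
Node (1,0) S=33.4400: V=(p*·47.1504+(1−p*)·0.0000)/1.18=25.8190; Δ=(47.1504−0.0000)/(47.1504−25.4144)=2.1692; B=V−Δ·S=-46.7201
Node (1,1) S=62.0400: V=(p*·87.4764+(1−p*)·47.1504)/1.18=62.0400; Δ=(87.4764−47.1504)/(87.4764−47.1504)=1.0000; B=V−Δ·S=0.0000
Node (0,0) S=44.0000: V=(p*·62.0400+(1−p*)·25.8190)/1.18=41.7147; Δ=(62.0400−25.8190)/(62.0400−33.4400)=1.2665; B=V−Δ·S=-14.0099
The time-0 hedge costs 41.7147, which is the no-arbitrage price.

(0,0): Delta=1.2665 Bond=-14.0099
(1,0): Delta=2.1692 Bond=-46.7201
(1,1): Delta=1.0000 Bond=0.0000
V0=41.7147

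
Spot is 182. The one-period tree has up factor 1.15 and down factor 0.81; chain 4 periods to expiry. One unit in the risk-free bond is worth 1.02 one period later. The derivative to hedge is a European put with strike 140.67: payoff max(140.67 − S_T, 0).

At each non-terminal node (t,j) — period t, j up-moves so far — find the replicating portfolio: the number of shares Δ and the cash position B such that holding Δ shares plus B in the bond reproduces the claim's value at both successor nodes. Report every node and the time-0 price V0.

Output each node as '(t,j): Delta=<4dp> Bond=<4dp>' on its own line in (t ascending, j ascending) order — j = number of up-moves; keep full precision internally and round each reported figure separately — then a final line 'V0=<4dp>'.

(0,0): Delta=-0.1494 Bond=32.1837
(1,0): Delta=-0.3588 Bond=63.6971
(1,1): Delta=-0.0581 Bond=13.7175
(2,0): Delta=-0.7427 Bond=110.8107
(2,1): Delta=-0.1915 Bond=36.5942
(2,2): Delta=0.0000 Bond=0.0000
(3,0): Delta=-1.0000 Bond=137.9118
(3,1): Delta=-0.6305 Bond=97.6220
(3,2): Delta=0.0000 Bond=0.0000
(3,3): Delta=0.0000 Bond=0.0000
V0=4.9866

Since d<R<u, set p* = (R−d)/(u−d) = 0.6176; price each node as the discounted p*-expectation of its children.
At expiry t=4: V(4,0)=62.3250, V(4,1)=29.4394, V(4,2)=0.0000, V(4,3)=0.0000, V(4,4)=0.0000
  t=3,j=0: stock 96.7223 → up 111.2306 (V=29.4394), down 78.3450 (V=62.3250). Price 41.1895; hedge Δ=-1.0000, bond B=137.9118.
  t=3,j=1: stock 137.3217 → up 157.9200 (V=0.0000), down 111.2306 (V=29.4394). Price 11.0355; hedge Δ=-0.6305, bond B=97.6220.
  t=3,j=2: stock 194.9629 → up 224.2074 (V=0.0000), down 157.9200 (V=0.0000). Price 0.0000; hedge Δ=0.0000, bond B=0.0000.
  t=3,j=3: stock 276.7992 → up 318.3191 (V=0.0000), down 224.2074 (V=0.0000). Price 0.0000; hedge Δ=0.0000, bond B=0.0000.
  t=2,j=0: stock 119.4102 → up 137.3217 (V=11.0355), down 96.7223 (V=41.1895). Price 22.1225; hedge Δ=-0.7427, bond B=110.8107.
  t=2,j=1: stock 169.5330 → up 194.9629 (V=0.0000), down 137.3217 (V=11.0355). Price 4.1367; hedge Δ=-0.1915, bond B=36.5942.
  t=2,j=2: stock 240.6950 → up 276.7992 (V=0.0000), down 194.9629 (V=0.0000). Price 0.0000; hedge Δ=0.0000, bond B=0.0000.
  t=1,j=0: stock 147.4200 → up 169.5330 (V=4.1367), down 119.4102 (V=22.1225). Price 10.7977; hedge Δ=-0.3588, bond B=63.6971.
  t=1,j=1: stock 209.3000 → up 240.6950 (V=0.0000), down 169.5330 (V=4.1367). Price 1.5507; hedge Δ=-0.0581, bond B=13.7175.
  t=0,j=0: stock 182.0000 → up 209.3000 (V=1.5507), down 147.4200 (V=10.7977). Price 4.9866; hedge Δ=-0.1494, bond B=32.1837.
The time-0 hedge costs 4.9866, which is the no-arbitrage price.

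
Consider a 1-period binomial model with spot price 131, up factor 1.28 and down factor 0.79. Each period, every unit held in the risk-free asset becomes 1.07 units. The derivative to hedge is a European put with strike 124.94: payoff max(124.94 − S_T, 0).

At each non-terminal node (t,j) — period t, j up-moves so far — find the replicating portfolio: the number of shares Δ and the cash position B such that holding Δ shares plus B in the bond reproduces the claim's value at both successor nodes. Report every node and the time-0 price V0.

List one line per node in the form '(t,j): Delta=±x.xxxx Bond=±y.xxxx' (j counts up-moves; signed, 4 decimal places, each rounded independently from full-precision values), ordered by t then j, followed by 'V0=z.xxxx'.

The replicating-portfolio and risk-neutral prices coincide; use p* = (1.07−0.79)/(1.28−0.79) = 0.5714 for the latter.
Terminal payoffs: V(1,0)=21.4500, V(1,1)=0.0000
  t=0,j=0: stock 131.0000 → up 167.6800 (V=0.0000), down 103.4900 (V=21.4500). Price 8.5915; hedge Δ=-0.3342, bond B=52.3670.
Check: Δ(0,0)·S0 + B(0,0) = 8.5915 = V0.

(0,0): Delta=-0.3342 Bond=52.3670
V0=8.5915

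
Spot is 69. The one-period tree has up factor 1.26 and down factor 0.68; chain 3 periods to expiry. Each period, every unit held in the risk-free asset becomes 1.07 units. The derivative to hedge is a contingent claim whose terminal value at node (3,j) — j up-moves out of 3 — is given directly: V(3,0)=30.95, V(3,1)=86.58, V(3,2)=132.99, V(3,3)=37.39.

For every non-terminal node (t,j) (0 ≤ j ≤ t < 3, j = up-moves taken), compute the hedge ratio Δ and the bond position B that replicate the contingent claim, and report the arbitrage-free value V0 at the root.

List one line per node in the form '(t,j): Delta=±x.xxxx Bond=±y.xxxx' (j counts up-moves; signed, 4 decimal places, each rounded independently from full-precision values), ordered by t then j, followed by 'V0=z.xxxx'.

Since d<R<u, set p* = (R−d)/(u−d) = 0.6724; price each node as the discounted p*-expectation of its children.
At expiry t=3: V(3,0)=30.9500, V(3,1)=86.5800, V(3,2)=132.9900, V(3,3)=37.3900
Node (2,0) S=31.9056: V=(p*·86.5800+(1−p*)·30.9500)/1.07=63.8845; Δ=(86.5800−30.9500)/(40.2011−21.6958)=3.0062; B=V−Δ·S=-32.0293
Node (2,1) S=59.1192: V=(p*·132.9900+(1−p*)·86.5800)/1.07=110.0811; Δ=(132.9900−86.5800)/(74.4902−40.2011)=1.3535; B=V−Δ·S=30.0638
Node (2,2) S=109.5444: V=(p*·37.3900+(1−p*)·132.9900)/1.07=64.2124; Δ=(37.3900−132.9900)/(138.0259−74.4902)=-1.5047; B=V−Δ·S=229.0400
Node (1,0) S=46.9200: V=(p*·110.0811+(1−p*)·63.8845)/1.07=88.7362; Δ=(110.0811−63.8845)/(59.1192−31.9056)=1.6976; B=V−Δ·S=9.0869
Node (1,1) S=86.9400: V=(p*·64.2124+(1−p*)·110.0811)/1.07=74.0545; Δ=(64.2124−110.0811)/(109.5444−59.1192)=-0.9096; B=V−Δ·S=153.1384
Node (0,0) S=69.0000: V=(p*·74.0545+(1−p*)·88.7362)/1.07=73.7047; Δ=(74.0545−88.7362)/(86.9400−46.9200)=-0.3669; B=V−Δ·S=99.0179
Check: Δ(0,0)·S0 + B(0,0) = 73.7047 = V0.

(0,0): Delta=-0.3669 Bond=99.0179
(1,0): Delta=1.6976 Bond=9.0869
(1,1): Delta=-0.9096 Bond=153.1384
(2,0): Delta=3.0062 Bond=-32.0293
(2,1): Delta=1.3535 Bond=30.0638
(2,2): Delta=-1.5047 Bond=229.0400
V0=73.7047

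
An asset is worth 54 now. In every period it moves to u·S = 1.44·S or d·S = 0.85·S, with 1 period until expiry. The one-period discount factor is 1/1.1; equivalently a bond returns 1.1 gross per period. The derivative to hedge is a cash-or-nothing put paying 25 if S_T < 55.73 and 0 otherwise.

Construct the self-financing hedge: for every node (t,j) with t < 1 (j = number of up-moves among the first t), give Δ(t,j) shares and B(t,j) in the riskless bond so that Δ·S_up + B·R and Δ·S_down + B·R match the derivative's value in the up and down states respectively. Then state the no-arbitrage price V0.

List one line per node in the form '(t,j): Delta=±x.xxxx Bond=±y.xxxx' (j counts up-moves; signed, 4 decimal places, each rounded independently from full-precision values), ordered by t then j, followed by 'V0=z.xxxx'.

The replicating-portfolio and risk-neutral prices coincide; use p* = (1.1−0.85)/(1.44−0.85) = 0.4237 for the latter.
Payoff layer (t=1): V(1,0)=25.0000, V(1,1)=0.0000
(0,0): S=54.0000. Δ = (V_up−V_dn)/(S_up−S_dn) = (0.0000−25.0000)/(77.7600−45.9000) = -0.7847. V = [p*·0.0000 + (1−p*)·25.0000]/1.1 = 13.0971. B = V − Δ·S = 55.4700.
Check: Δ(0,0)·S0 + B(0,0) = 13.0971 = V0.

(0,0): Delta=-0.7847 Bond=55.4700
V0=13.0971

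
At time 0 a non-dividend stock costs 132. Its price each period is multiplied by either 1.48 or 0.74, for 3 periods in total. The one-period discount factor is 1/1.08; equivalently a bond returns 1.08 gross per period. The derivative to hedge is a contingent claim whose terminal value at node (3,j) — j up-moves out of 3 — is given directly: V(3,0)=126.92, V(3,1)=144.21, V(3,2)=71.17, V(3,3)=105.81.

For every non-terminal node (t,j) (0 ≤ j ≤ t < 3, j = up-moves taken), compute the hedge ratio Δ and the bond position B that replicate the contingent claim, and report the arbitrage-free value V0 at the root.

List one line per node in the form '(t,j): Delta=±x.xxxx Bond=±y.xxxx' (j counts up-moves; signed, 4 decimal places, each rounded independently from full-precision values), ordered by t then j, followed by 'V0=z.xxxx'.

Risk-neutral probability p* = (R−d)/(u−d) = (1.08−0.74)/(1.48−0.74) = 0.4595.
Terminal payoffs: V(3,0)=126.9200, V(3,1)=144.2100, V(3,2)=71.1700, V(3,3)=105.8100
Node (2,0) S=72.2832: V=(p*·144.2100+(1−p*)·126.9200)/1.08=124.8741; Δ=(144.2100−126.9200)/(106.9791−53.4896)=0.3232; B=V−Δ·S=101.5093
Node (2,1) S=144.5664: V=(p*·71.1700+(1−p*)·144.2100)/1.08=102.4547; Δ=(71.1700−144.2100)/(213.9583−106.9791)=-0.6827; B=V−Δ·S=201.1574
Node (2,2) S=289.1328: V=(p*·105.8100+(1−p*)·71.1700)/1.08=80.6349; Δ=(105.8100−71.1700)/(427.9165−213.9583)=0.1619; B=V−Δ·S=33.8241
Node (1,0) S=97.6800: V=(p*·102.4547+(1−p*)·124.8741)/1.08=106.0864; Δ=(102.4547−124.8741)/(144.5664−72.2832)=-0.3102; B=V−Δ·S=136.3829
Node (1,1) S=195.3600: V=(p*·80.6349+(1−p*)·102.4547)/1.08=85.5828; Δ=(80.6349−102.4547)/(289.1328−144.5664)=-0.1509; B=V−Δ·S=115.0690
Node (0,0) S=132.0000: V=(p*·85.5828+(1−p*)·106.0864)/1.08=89.5054; Δ=(85.5828−106.0864)/(195.3600−97.6800)=-0.2099; B=V−Δ·S=117.2130
Self-financing check: at every node Δ·S+B equals the discounted successor values.

(0,0): Delta=-0.2099 Bond=117.2130
(1,0): Delta=-0.3102 Bond=136.3829
(1,1): Delta=-0.1509 Bond=115.0690
(2,0): Delta=0.3232 Bond=101.5093
(2,1): Delta=-0.6827 Bond=201.1574
(2,2): Delta=0.1619 Bond=33.8241
V0=89.5054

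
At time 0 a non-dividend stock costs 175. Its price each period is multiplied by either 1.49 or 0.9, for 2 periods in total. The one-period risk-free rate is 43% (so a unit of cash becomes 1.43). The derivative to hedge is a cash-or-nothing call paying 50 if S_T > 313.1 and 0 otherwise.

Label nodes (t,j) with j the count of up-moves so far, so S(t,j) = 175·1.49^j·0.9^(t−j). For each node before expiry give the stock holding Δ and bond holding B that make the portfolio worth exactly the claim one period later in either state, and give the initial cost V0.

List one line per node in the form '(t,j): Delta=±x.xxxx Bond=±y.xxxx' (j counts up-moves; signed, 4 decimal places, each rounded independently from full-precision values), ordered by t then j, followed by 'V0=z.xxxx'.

Under the risk-neutral measure, an up-move has probability p* = (R−d)/(u−d) = 0.8983 and values discount at R = 1.43.
Terminal values V(2,·): V(2,0)=0.0000, V(2,1)=0.0000, V(2,2)=50.0000
Node (1,0) S=157.5000: V=(p*·0.0000+(1−p*)·0.0000)/1.43=0.0000; Δ=(0.0000−0.0000)/(234.6750−141.7500)=0.0000; B=V−Δ·S=0.0000
Node (1,1) S=260.7500: V=(p*·50.0000+(1−p*)·0.0000)/1.43=31.4093; Δ=(50.0000−0.0000)/(388.5175−234.6750)=0.3250; B=V−Δ·S=-53.3365
Node (0,0) S=175.0000: V=(p*·31.4093+(1−p*)·0.0000)/1.43=19.7308; Δ=(31.4093−0.0000)/(260.7500−157.5000)=0.3042; B=V−Δ·S=-33.5052
Root portfolio cost Δ·175+B reproduces V0=19.7308.

(0,0): Delta=0.3042 Bond=-33.5052
(1,0): Delta=0.0000 Bond=0.0000
(1,1): Delta=0.3250 Bond=-53.3365
V0=19.7308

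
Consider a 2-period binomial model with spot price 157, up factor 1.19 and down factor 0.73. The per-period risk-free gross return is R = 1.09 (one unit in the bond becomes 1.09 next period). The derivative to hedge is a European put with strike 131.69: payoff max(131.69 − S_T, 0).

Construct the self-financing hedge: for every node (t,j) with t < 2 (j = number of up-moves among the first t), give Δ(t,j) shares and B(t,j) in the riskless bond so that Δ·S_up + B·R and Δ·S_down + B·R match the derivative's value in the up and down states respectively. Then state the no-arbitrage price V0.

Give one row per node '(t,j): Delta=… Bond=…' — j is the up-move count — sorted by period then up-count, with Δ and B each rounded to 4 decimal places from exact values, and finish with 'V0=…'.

(0,0): Delta=-0.1326 Bond=22.7323
(1,0): Delta=-0.9109 Bond=113.9796
(1,1): Delta=0.0000 Bond=0.0000
V0=1.9103

Under the risk-neutral measure, an up-move has probability p* = (R−d)/(u−d) = 0.7826 and values discount at R = 1.09.
Terminal values V(2,·): V(2,0)=48.0247, V(2,1)=0.0000, V(2,2)=0.0000
(1,0): S=114.6100. Δ = (V_up−V_dn)/(S_up−S_dn) = (0.0000−48.0247)/(136.3859−83.6653) = -0.9109. V = [p*·0.0000 + (1−p*)·48.0247]/1.09 = 9.5781. B = V − Δ·S = 113.9796.
(1,1): S=186.8300. Δ = (V_up−V_dn)/(S_up−S_dn) = (0.0000−0.0000)/(222.3277−136.3859) = 0.0000. V = [p*·0.0000 + (1−p*)·0.0000]/1.09 = 0.0000. B = V − Δ·S = 0.0000.
(0,0): S=157.0000. Δ = (V_up−V_dn)/(S_up−S_dn) = (0.0000−9.5781)/(186.8300−114.6100) = -0.1326. V = [p*·0.0000 + (1−p*)·9.5781]/1.09 = 1.9103. B = V − Δ·S = 22.7323.
Check: Δ(0,0)·S0 + B(0,0) = 1.9103 = V0.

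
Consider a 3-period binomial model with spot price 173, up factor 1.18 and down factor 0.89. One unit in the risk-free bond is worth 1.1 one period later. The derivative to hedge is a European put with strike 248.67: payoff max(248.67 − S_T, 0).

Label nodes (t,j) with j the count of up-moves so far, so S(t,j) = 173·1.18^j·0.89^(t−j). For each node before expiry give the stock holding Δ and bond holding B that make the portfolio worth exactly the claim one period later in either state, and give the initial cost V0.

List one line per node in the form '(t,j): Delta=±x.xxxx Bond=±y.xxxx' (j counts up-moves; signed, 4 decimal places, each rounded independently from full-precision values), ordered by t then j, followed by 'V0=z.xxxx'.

Since d<R<u, set p* = (R−d)/(u−d) = 0.7241; price each node as the discounted p*-expectation of its children.
Terminal payoffs: V(3,0)=126.7104, V(3,1)=86.9707, V(3,2)=34.2822, V(3,3)=0.0000
  t=2,j=0: stock 137.0333 → up 161.6993 (V=86.9707), down 121.9596 (V=126.7104). Price 89.0303; hedge Δ=-1.0000, bond B=226.0636.
  t=2,j=1: stock 181.6846 → up 214.3878 (V=34.2822), down 161.6993 (V=86.9707). Price 44.3790; hedge Δ=-1.0000, bond B=226.0636.
  t=2,j=2: stock 240.8852 → up 284.2445 (V=0.0000), down 214.3878 (V=34.2822). Price 8.5974; hedge Δ=-0.4907, bond B=126.8118.
  t=1,j=0: stock 153.9700 → up 181.6846 (V=44.3790), down 137.0333 (V=89.0303). Price 51.5424; hedge Δ=-1.0000, bond B=205.5124.
  t=1,j=1: stock 204.1400 → up 240.8852 (V=8.5974), down 181.6846 (V=44.3790). Price 16.7893; hedge Δ=-0.6044, bond B=140.1742.
  t=0,j=0: stock 173.0000 → up 204.1400 (V=16.7893), down 153.9700 (V=51.5424). Price 23.9785; hedge Δ=-0.6927, bond B=143.8168.
Self-financing check: at every node Δ·S+B equals the discounted successor values.

(0,0): Delta=-0.6927 Bond=143.8168
(1,0): Delta=-1.0000 Bond=205.5124
(1,1): Delta=-0.6044 Bond=140.1742
(2,0): Delta=-1.0000 Bond=226.0636
(2,1): Delta=-1.0000 Bond=226.0636
(2,2): Delta=-0.4907 Bond=126.8118
V0=23.9785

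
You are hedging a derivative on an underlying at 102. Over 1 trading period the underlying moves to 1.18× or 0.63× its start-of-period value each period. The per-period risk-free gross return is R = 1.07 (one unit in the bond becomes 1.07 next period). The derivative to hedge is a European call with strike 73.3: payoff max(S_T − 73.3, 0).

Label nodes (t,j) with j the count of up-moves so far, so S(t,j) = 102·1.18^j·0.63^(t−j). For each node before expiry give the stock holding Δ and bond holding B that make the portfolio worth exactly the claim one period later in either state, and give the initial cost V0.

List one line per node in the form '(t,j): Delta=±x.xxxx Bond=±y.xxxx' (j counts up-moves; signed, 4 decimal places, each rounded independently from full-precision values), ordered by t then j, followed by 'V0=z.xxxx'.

The replicating-portfolio and risk-neutral prices coincide; use p* = (1.07−0.63)/(1.18−0.63) = 0.8000 for the latter.
At expiry t=1: V(1,0)=0.0000, V(1,1)=47.0600
  t=0,j=0: stock 102.0000 → up 120.3600 (V=47.0600), down 64.2600 (V=0.0000). Price 35.1850; hedge Δ=0.8389, bond B=-50.3786.
Self-financing check: at every node Δ·S+B equals the discounted successor values.

(0,0): Delta=0.8389 Bond=-50.3786
V0=35.1850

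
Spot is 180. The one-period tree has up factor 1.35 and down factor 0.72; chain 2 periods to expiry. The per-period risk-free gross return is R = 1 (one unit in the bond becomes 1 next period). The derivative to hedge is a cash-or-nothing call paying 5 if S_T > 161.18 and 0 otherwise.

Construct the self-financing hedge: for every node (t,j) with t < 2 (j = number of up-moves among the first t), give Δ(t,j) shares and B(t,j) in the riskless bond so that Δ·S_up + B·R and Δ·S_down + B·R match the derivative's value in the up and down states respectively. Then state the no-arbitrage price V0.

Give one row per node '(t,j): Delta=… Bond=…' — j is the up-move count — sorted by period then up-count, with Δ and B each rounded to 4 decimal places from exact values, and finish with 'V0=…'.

(0,0): Delta=0.0245 Bond=-0.9524
(1,0): Delta=0.0612 Bond=-5.7143
(1,1): Delta=0.0000 Bond=5.0000
V0=3.4568

Risk-neutral probability p* = (R−d)/(u−d) = (1−0.72)/(1.35−0.72) = 0.4444.
Terminal values V(2,·): V(2,0)=0.0000, V(2,1)=5.0000, V(2,2)=5.0000
Node (1,0) S=129.6000: V=(p*·5.0000+(1−p*)·0.0000)/1=2.2222; Δ=(5.0000−0.0000)/(174.9600−93.3120)=0.0612; B=V−Δ·S=-5.7143
Node (1,1) S=243.0000: V=(p*·5.0000+(1−p*)·5.0000)/1=5.0000; Δ=(5.0000−5.0000)/(328.0500−174.9600)=0.0000; B=V−Δ·S=5.0000
Node (0,0) S=180.0000: V=(p*·5.0000+(1−p*)·2.2222)/1=3.4568; Δ=(5.0000−2.2222)/(243.0000−129.6000)=0.0245; B=V−Δ·S=-0.9524
Each (Δ,B) replicates both successor values, so the strategy is self-financing and V0 is arbitrage-free.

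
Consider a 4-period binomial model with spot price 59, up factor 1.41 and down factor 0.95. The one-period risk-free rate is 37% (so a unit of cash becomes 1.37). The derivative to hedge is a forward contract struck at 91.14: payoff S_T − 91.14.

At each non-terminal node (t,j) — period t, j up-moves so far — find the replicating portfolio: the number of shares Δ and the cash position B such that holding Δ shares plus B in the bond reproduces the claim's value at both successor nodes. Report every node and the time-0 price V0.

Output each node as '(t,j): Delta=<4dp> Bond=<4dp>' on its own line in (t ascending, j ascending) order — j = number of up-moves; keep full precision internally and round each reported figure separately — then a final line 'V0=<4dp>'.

Risk-neutral probability p* = (R−d)/(u−d) = (1.37−0.95)/(1.41−0.95) = 0.9130.
At expiry t=4: V(4,0)=-43.0841, V(4,1)=-19.8150, V(4,2)=14.7214, V(4,3)=65.9805, V(4,4)=142.0600
  t=3,j=0: stock 50.5851 → up 71.3250 (V=-19.8150), down 48.0559 (V=-43.0841). Price -15.9404; hedge Δ=1.0000, bond B=-66.5255.
  t=3,j=1: stock 75.0790 → up 105.8614 (V=14.7214), down 71.3250 (V=-19.8150). Price 8.5534; hedge Δ=1.0000, bond B=-66.5255.
  t=3,j=2: stock 111.4330 → up 157.1205 (V=65.9805), down 105.8614 (V=14.7214). Price 44.9075; hedge Δ=1.0000, bond B=-66.5255.
  t=3,j=3: stock 165.3900 → up 233.2000 (V=142.0600), down 157.1205 (V=65.9805). Price 98.8645; hedge Δ=1.0000, bond B=-66.5255.
  t=2,j=0: stock 53.2475 → up 75.0790 (V=8.5534), down 50.5851 (V=-15.9404). Price 4.6887; hedge Δ=1.0000, bond B=-48.5588.
  t=2,j=1: stock 79.0305 → up 111.4330 (V=44.9075), down 75.0790 (V=8.5534). Price 30.4717; hedge Δ=1.0000, bond B=-48.5588.
  t=2,j=2: stock 117.2979 → up 165.3900 (V=98.8645), down 111.4330 (V=44.9075). Price 68.7391; hedge Δ=1.0000, bond B=-48.5588.
  t=1,j=0: stock 56.0500 → up 79.0305 (V=30.4717), down 53.2475 (V=4.6887). Price 20.6056; hedge Δ=1.0000, bond B=-35.4444.
  t=1,j=1: stock 83.1900 → up 117.2979 (V=68.7391), down 79.0305 (V=30.4717). Price 47.7456; hedge Δ=1.0000, bond B=-35.4444.
  t=0,j=0: stock 59.0000 → up 83.1900 (V=47.7456), down 56.0500 (V=20.6056). Price 33.1282; hedge Δ=1.0000, bond B=-25.8718.
Check: Δ(0,0)·S0 + B(0,0) = 33.1282 = V0.

(0,0): Delta=1.0000 Bond=-25.8718
(1,0): Delta=1.0000 Bond=-35.4444
(1,1): Delta=1.0000 Bond=-35.4444
(2,0): Delta=1.0000 Bond=-48.5588
(2,1): Delta=1.0000 Bond=-48.5588
(2,2): Delta=1.0000 Bond=-48.5588
(3,0): Delta=1.0000 Bond=-66.5255
(3,1): Delta=1.0000 Bond=-66.5255
(3,2): Delta=1.0000 Bond=-66.5255
(3,3): Delta=1.0000 Bond=-66.5255
V0=33.1282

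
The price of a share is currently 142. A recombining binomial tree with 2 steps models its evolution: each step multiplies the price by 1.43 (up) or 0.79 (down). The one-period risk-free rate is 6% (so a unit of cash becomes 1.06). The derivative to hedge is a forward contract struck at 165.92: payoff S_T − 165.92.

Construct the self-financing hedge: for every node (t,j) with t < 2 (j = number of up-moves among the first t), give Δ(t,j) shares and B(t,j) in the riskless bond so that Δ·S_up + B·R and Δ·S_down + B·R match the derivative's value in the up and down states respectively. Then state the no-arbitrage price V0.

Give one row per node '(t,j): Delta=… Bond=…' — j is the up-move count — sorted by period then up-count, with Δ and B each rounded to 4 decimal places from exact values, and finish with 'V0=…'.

(0,0): Delta=1.0000 Bond=-147.6682
(1,0): Delta=1.0000 Bond=-156.5283
(1,1): Delta=1.0000 Bond=-156.5283
V0=-5.6682

The replicating-portfolio and risk-neutral prices coincide; use p* = (1.06−0.79)/(1.43−0.79) = 0.4219 for the latter.
Terminal values V(2,·): V(2,0)=-77.2978, V(2,1)=-5.5026, V(2,2)=124.4558
Node (1,0) S=112.1800: V=(p*·-5.5026+(1−p*)·-77.2978)/1.06=-44.3483; Δ=(-5.5026−-77.2978)/(160.4174−88.6222)=1.0000; B=V−Δ·S=-156.5283
Node (1,1) S=203.0600: V=(p*·124.4558+(1−p*)·-5.5026)/1.06=46.5317; Δ=(124.4558−-5.5026)/(290.3758−160.4174)=1.0000; B=V−Δ·S=-156.5283
Node (0,0) S=142.0000: V=(p*·46.5317+(1−p*)·-44.3483)/1.06=-5.6682; Δ=(46.5317−-44.3483)/(203.0600−112.1800)=1.0000; B=V−Δ·S=-147.6682
Check: Δ(0,0)·S0 + B(0,0) = -5.6682 = V0.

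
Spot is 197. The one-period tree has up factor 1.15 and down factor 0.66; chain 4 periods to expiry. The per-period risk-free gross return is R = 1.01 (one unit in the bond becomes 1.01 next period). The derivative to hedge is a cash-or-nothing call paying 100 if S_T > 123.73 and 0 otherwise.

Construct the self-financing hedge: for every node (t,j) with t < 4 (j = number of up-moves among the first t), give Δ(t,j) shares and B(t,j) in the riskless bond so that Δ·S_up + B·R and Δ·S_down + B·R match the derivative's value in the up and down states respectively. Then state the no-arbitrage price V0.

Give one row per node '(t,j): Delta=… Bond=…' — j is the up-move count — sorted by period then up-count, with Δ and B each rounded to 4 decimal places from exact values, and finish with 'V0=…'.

(0,0): Delta=0.4397 Bond=-21.5845
(1,0): Delta=0.7850 Bond=-66.7003
(1,1): Delta=0.3604 Bond=-3.8403
(2,0): Delta=0.0000 Bond=0.0000
(2,1): Delta=0.9653 Bond=-94.3142
(2,2): Delta=0.2216 Bond=32.2955
(3,0): Delta=0.0000 Bond=0.0000
(3,1): Delta=0.0000 Bond=0.0000
(3,2): Delta=1.1869 Bond=-133.3603
(3,3): Delta=0.0000 Bond=99.0099
V0=65.0393

The replicating-portfolio and risk-neutral prices coincide; use p* = (1.01−0.66)/(1.15−0.66) = 0.7143 for the latter.
Terminal values V(4,·): V(4,0)=0.0000, V(4,1)=0.0000, V(4,2)=0.0000, V(4,3)=100.0000, V(4,4)=100.0000
(3,0): S=56.6367. Δ = (V_up−V_dn)/(S_up−S_dn) = (0.0000−0.0000)/(65.1322−37.3802) = 0.0000. V = [p*·0.0000 + (1−p*)·0.0000]/1.01 = 0.0000. B = V − Δ·S = 0.0000.
(3,1): S=98.6852. Δ = (V_up−V_dn)/(S_up−S_dn) = (0.0000−0.0000)/(113.4880−65.1322) = 0.0000. V = [p*·0.0000 + (1−p*)·0.0000]/1.01 = 0.0000. B = V − Δ·S = 0.0000.
(3,2): S=171.9514. Δ = (V_up−V_dn)/(S_up−S_dn) = (100.0000−0.0000)/(197.7442−113.4880) = 1.1869. V = [p*·100.0000 + (1−p*)·0.0000]/1.01 = 70.7214. B = V − Δ·S = -133.3603.
(3,3): S=299.6124. Δ = (V_up−V_dn)/(S_up−S_dn) = (100.0000−100.0000)/(344.5542−197.7442) = 0.0000. V = [p*·100.0000 + (1−p*)·100.0000]/1.01 = 99.0099. B = V − Δ·S = 99.0099.
(2,0): S=85.8132. Δ = (V_up−V_dn)/(S_up−S_dn) = (0.0000−0.0000)/(98.6852−56.6367) = 0.0000. V = [p*·0.0000 + (1−p*)·0.0000]/1.01 = 0.0000. B = V − Δ·S = 0.0000.
(2,1): S=149.5230. Δ = (V_up−V_dn)/(S_up−S_dn) = (70.7214−0.0000)/(171.9514−98.6852) = 0.9653. V = [p*·70.7214 + (1−p*)·0.0000]/1.01 = 50.0151. B = V − Δ·S = -94.3142.
(2,2): S=260.5325. Δ = (V_up−V_dn)/(S_up−S_dn) = (99.0099−70.7214)/(299.6124−171.9514) = 0.2216. V = [p*·99.0099 + (1−p*)·70.7214]/1.01 = 90.0272. B = V − Δ·S = 32.2955.
(1,0): S=130.0200. Δ = (V_up−V_dn)/(S_up−S_dn) = (50.0151−0.0000)/(149.5230−85.8132) = 0.7850. V = [p*·50.0151 + (1−p*)·0.0000]/1.01 = 35.3714. B = V − Δ·S = -66.7003.
(1,1): S=226.5500. Δ = (V_up−V_dn)/(S_up−S_dn) = (90.0272−50.0151)/(260.5325−149.5230) = 0.3604. V = [p*·90.0272 + (1−p*)·50.0151]/1.01 = 77.8170. B = V − Δ·S = -3.8403.
(0,0): S=197.0000. Δ = (V_up−V_dn)/(S_up−S_dn) = (77.8170−35.3714)/(226.5500−130.0200) = 0.4397. V = [p*·77.8170 + (1−p*)·35.3714]/1.01 = 65.0393. B = V − Δ·S = -21.5845.
The time-0 hedge costs 65.0393, which is the no-arbitrage price.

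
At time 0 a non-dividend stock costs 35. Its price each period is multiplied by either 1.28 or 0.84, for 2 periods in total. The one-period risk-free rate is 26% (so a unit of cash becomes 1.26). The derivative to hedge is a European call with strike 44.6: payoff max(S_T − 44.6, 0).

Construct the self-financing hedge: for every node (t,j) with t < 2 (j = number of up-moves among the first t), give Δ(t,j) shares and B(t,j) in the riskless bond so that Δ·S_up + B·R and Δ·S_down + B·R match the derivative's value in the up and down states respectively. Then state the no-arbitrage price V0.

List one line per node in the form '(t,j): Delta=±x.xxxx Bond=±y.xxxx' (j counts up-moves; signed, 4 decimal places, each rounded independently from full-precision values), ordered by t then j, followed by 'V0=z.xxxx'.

Risk-neutral probability p* = (R−d)/(u−d) = (1.26−0.84)/(1.28−0.84) = 0.9545.
Payoff layer (t=2): V(2,0)=0.0000, V(2,1)=0.0000, V(2,2)=12.7440
  t=1,j=0: stock 29.4000 → up 37.6320 (V=0.0000), down 24.6960 (V=0.0000). Price 0.0000; hedge Δ=0.0000, bond B=0.0000.
  t=1,j=1: stock 44.8000 → up 57.3440 (V=12.7440), down 37.6320 (V=0.0000). Price 9.6545; hedge Δ=0.6465, bond B=-19.3091.
  t=0,j=0: stock 35.0000 → up 44.8000 (V=9.6545), down 29.4000 (V=0.0000). Price 7.3140; hedge Δ=0.6269, bond B=-14.6281.
Each (Δ,B) replicates both successor values, so the strategy is self-financing and V0 is arbitrage-free.

(0,0): Delta=0.6269 Bond=-14.6281
(1,0): Delta=0.0000 Bond=0.0000
(1,1): Delta=0.6465 Bond=-19.3091
V0=7.3140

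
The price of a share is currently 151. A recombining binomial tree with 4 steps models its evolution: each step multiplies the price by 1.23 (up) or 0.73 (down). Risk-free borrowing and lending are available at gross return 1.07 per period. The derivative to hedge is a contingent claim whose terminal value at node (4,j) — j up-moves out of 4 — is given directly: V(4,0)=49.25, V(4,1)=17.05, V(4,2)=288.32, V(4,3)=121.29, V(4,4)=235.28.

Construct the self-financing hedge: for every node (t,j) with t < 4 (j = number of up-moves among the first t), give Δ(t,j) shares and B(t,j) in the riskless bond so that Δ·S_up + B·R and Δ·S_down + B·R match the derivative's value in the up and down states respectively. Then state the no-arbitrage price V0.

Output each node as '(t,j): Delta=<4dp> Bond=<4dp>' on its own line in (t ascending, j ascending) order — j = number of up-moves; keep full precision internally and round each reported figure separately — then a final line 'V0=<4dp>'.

The replicating-portfolio and risk-neutral prices coincide; use p* = (1.07−0.73)/(1.23−0.73) = 0.6800 for the latter.
Payoff layer (t=4): V(4,0)=49.2500, V(4,1)=17.0500, V(4,2)=288.3200, V(4,3)=121.2900, V(4,4)=235.2800
  t=3,j=0: stock 58.7416 → up 72.2521 (V=17.0500), down 42.8813 (V=49.2500). Price 25.5645; hedge Δ=-1.0963, bond B=89.9645.
  t=3,j=1: stock 98.9755 → up 121.7399 (V=288.3200), down 72.2521 (V=17.0500). Price 188.3305; hedge Δ=5.4816, bond B=-354.2095.
  t=3,j=2: stock 166.7670 → up 205.1234 (V=121.2900), down 121.7399 (V=288.3200). Price 163.3080; hedge Δ=-2.0032, bond B=497.3680.
  t=3,j=3: stock 280.9909 → up 345.6188 (V=235.2800), down 205.1234 (V=121.2900). Price 185.7974; hedge Δ=0.8113, bond B=-42.1826.
  t=2,j=0: stock 80.4679 → up 98.9755 (V=188.3305), down 58.7416 (V=25.5645). Price 127.3321; hedge Δ=4.0455, bond B=-198.1999.
  t=2,j=1: stock 135.5829 → up 166.7670 (V=163.3080), down 98.9755 (V=188.3305). Price 160.1077; hedge Δ=-0.3691, bond B=210.1525.
  t=2,j=2: stock 228.4479 → up 280.9909 (V=185.7974), down 166.7670 (V=163.3080). Price 166.9166; hedge Δ=0.1969, bond B=121.9379.
  t=1,j=0: stock 110.2300 → up 135.5829 (V=160.1077), down 80.4679 (V=127.3321). Price 139.8313; hedge Δ=0.5947, bond B=74.2802.
  t=1,j=1: stock 185.7300 → up 228.4479 (V=166.9166), down 135.5829 (V=160.1077). Price 153.9605; hedge Δ=0.0733, bond B=140.3426.
  t=0,j=0: stock 151.0000 → up 185.7300 (V=153.9605), down 110.2300 (V=139.8313). Price 139.6628; hedge Δ=0.1871, bond B=111.4043.
Check: Δ(0,0)·S0 + B(0,0) = 139.6628 = V0.

(0,0): Delta=0.1871 Bond=111.4043
(1,0): Delta=0.5947 Bond=74.2802
(1,1): Delta=0.0733 Bond=140.3426
(2,0): Delta=4.0455 Bond=-198.1999
(2,1): Delta=-0.3691 Bond=210.1525
(2,2): Delta=0.1969 Bond=121.9379
(3,0): Delta=-1.0963 Bond=89.9645
(3,1): Delta=5.4816 Bond=-354.2095
(3,2): Delta=-2.0032 Bond=497.3680
(3,3): Delta=0.8113 Bond=-42.1826
V0=139.6628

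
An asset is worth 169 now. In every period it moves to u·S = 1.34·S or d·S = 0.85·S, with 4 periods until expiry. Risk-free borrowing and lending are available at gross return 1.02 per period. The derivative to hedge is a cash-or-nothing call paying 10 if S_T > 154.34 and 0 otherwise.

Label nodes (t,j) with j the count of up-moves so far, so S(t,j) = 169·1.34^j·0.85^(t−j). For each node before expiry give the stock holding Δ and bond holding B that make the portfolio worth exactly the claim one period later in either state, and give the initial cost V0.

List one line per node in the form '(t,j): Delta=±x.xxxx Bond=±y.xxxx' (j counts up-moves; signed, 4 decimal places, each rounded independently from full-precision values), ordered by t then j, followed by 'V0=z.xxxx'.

Since d<R<u, set p* = (R−d)/(u−d) = 0.3469; price each node as the discounted p*-expectation of its children.
Terminal payoffs: V(4,0)=0.0000, V(4,1)=0.0000, V(4,2)=10.0000, V(4,3)=10.0000, V(4,4)=10.0000
Node (3,0) S=103.7871: V=(p*·0.0000+(1−p*)·0.0000)/1.02=0.0000; Δ=(0.0000−0.0000)/(139.0747−88.2191)=0.0000; B=V−Δ·S=0.0000
Node (3,1) S=163.6173: V=(p*·10.0000+(1−p*)·0.0000)/1.02=3.4014; Δ=(10.0000−0.0000)/(219.2472−139.0747)=0.1247; B=V−Δ·S=-17.0068
Node (3,2) S=257.9379: V=(p*·10.0000+(1−p*)·10.0000)/1.02=9.8039; Δ=(10.0000−10.0000)/(345.6368−219.2472)=0.0000; B=V−Δ·S=9.8039
Node (3,3) S=406.6316: V=(p*·10.0000+(1−p*)·10.0000)/1.02=9.8039; Δ=(10.0000−10.0000)/(544.8863−345.6368)=0.0000; B=V−Δ·S=9.8039
Node (2,0) S=122.1025: V=(p*·3.4014+(1−p*)·0.0000)/1.02=1.1569; Δ=(3.4014−0.0000)/(163.6173−103.7871)=0.0569; B=V−Δ·S=-5.7846
Node (2,1) S=192.4910: V=(p*·9.8039+(1−p*)·3.4014)/1.02=5.5124; Δ=(9.8039−3.4014)/(257.9379−163.6174)=0.0679; B=V−Δ·S=-7.5540
Node (2,2) S=303.4564: V=(p*·9.8039+(1−p*)·9.8039)/1.02=9.6117; Δ=(9.8039−9.8039)/(406.6316−257.9379)=0.0000; B=V−Δ·S=9.6117
Node (1,0) S=143.6500: V=(p*·5.5124+(1−p*)·1.1569)/1.02=2.6157; Δ=(5.5124−1.1569)/(192.4910−122.1025)=0.0619; B=V−Δ·S=-6.2730
Node (1,1) S=226.4600: V=(p*·9.6117+(1−p*)·5.5124)/1.02=6.7986; Δ=(9.6117−5.5124)/(303.4564−192.4910)=0.0369; B=V−Δ·S=-1.5672
Node (0,0) S=169.0000: V=(p*·6.7986+(1−p*)·2.6157)/1.02=3.9872; Δ=(6.7986−2.6157)/(226.4600−143.6500)=0.0505; B=V−Δ·S=-4.5494
The time-0 hedge costs 3.9872, which is the no-arbitrage price.

(0,0): Delta=0.0505 Bond=-4.5494
(1,0): Delta=0.0619 Bond=-6.2730
(1,1): Delta=0.0369 Bond=-1.5672
(2,0): Delta=0.0569 Bond=-5.7846
(2,1): Delta=0.0679 Bond=-7.5540
(2,2): Delta=0.0000 Bond=9.6117
(3,0): Delta=0.0000 Bond=0.0000
(3,1): Delta=0.1247 Bond=-17.0068
(3,2): Delta=0.0000 Bond=9.8039
(3,3): Delta=0.0000 Bond=9.8039
V0=3.9872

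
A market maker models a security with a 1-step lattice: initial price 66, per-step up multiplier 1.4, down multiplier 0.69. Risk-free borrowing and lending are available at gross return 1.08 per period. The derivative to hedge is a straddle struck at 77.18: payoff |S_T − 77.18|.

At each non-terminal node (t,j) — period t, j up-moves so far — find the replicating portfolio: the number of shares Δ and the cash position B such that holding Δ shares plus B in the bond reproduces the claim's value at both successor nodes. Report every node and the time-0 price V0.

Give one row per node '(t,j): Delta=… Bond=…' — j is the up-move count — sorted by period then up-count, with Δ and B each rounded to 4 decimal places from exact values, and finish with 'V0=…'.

Since d<R<u, set p* = (R−d)/(u−d) = 0.5493; price each node as the discounted p*-expectation of its children.
At expiry t=1: V(1,0)=31.6400, V(1,1)=15.2200
(0,0): S=66.0000. Δ = (V_up−V_dn)/(S_up−S_dn) = (15.2200−31.6400)/(92.4000−45.5400) = -0.3504. V = [p*·15.2200 + (1−p*)·31.6400]/1.08 = 20.9450. B = V − Δ·S = 44.0717.
Each (Δ,B) replicates both successor values, so the strategy is self-financing and V0 is arbitrage-free.

(0,0): Delta=-0.3504 Bond=44.0717
V0=20.9450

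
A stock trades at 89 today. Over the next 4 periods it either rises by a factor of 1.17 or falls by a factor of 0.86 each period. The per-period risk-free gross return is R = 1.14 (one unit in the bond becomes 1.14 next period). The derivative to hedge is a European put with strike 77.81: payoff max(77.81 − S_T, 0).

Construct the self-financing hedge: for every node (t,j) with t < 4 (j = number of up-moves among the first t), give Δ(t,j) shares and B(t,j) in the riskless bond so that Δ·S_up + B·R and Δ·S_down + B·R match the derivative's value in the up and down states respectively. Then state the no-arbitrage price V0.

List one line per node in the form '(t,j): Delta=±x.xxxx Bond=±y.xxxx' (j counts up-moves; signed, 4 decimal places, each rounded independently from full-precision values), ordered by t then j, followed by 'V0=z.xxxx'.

(0,0): Delta=-0.0076 Bond=0.6983
(1,0): Delta=-0.0710 Bond=5.6478
(1,1): Delta=-0.0026 Bond=0.2762
(2,0): Delta=-0.5225 Bond=36.1627
(2,1): Delta=-0.0354 Bond=3.2538
(2,2): Delta=0.0000 Bond=0.0000
(3,0): Delta=-1.0000 Bond=68.2544
(3,1): Delta=-0.4849 Bond=38.3295
(3,2): Delta=0.0000 Bond=0.0000
(3,3): Delta=0.0000 Bond=0.0000
V0=0.0240

Under the risk-neutral measure, an up-move has probability p* = (R−d)/(u−d) = 0.9032 and values discount at R = 1.14.
At expiry t=4: V(4,0)=29.1263, V(4,1)=11.5775, V(4,2)=0.0000, V(4,3)=0.0000, V(4,4)=0.0000
Node (3,0) S=56.6090: V=(p*·11.5775+(1−p*)·29.1263)/1.14=11.6454; Δ=(11.5775−29.1263)/(66.2325−48.6837)=-1.0000; B=V−Δ·S=68.2544
Node (3,1) S=77.0145: V=(p*·0.0000+(1−p*)·11.5775)/1.14=0.9828; Δ=(0.0000−11.5775)/(90.1070−66.2325)=-0.4849; B=V−Δ·S=38.3295
Node (3,2) S=104.7756: V=(p*·0.0000+(1−p*)·0.0000)/1.14=0.0000; Δ=(0.0000−0.0000)/(122.5875−90.1070)=0.0000; B=V−Δ·S=0.0000
Node (3,3) S=142.5436: V=(p*·0.0000+(1−p*)·0.0000)/1.14=0.0000; Δ=(0.0000−0.0000)/(166.7760−122.5875)=0.0000; B=V−Δ·S=0.0000
Node (2,0) S=65.8244: V=(p*·0.9828+(1−p*)·11.6454)/1.14=1.7673; Δ=(0.9828−11.6454)/(77.0145−56.6090)=-0.5225; B=V−Δ·S=36.1627
Node (2,1) S=89.5518: V=(p*·0.0000+(1−p*)·0.9828)/1.14=0.0834; Δ=(0.0000−0.9828)/(104.7756−77.0145)=-0.0354; B=V−Δ·S=3.2538
Node (2,2) S=121.8321: V=(p*·0.0000+(1−p*)·0.0000)/1.14=0.0000; Δ=(0.0000−0.0000)/(142.5436−104.7756)=0.0000; B=V−Δ·S=0.0000
Node (1,0) S=76.5400: V=(p*·0.0834+(1−p*)·1.7673)/1.14=0.2161; Δ=(0.0834−1.7673)/(89.5518−65.8244)=-0.0710; B=V−Δ·S=5.6478
Node (1,1) S=104.1300: V=(p*·0.0000+(1−p*)·0.0834)/1.14=0.0071; Δ=(0.0000−0.0834)/(121.8321−89.5518)=-0.0026; B=V−Δ·S=0.2762
Node (0,0) S=89.0000: V=(p*·0.0071+(1−p*)·0.2161)/1.14=0.0240; Δ=(0.0071−0.2161)/(104.1300−76.5400)=-0.0076; B=V−Δ·S=0.6983
Each (Δ,B) replicates both successor values, so the strategy is self-financing and V0 is arbitrage-free.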